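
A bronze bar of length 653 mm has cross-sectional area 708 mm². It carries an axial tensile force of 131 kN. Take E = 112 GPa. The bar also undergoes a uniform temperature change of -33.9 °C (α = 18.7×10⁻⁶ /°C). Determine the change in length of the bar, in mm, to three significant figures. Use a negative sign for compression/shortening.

0.665 mm

δ_mech = NL/(AE) = 131000·653/(708·112000) = 1.079 mm.
δ_thermal = αLΔT = 18.7e-6·653·-33.9 = -0.414 mm.
δ = δ_mech + δ_thermal = 0.6648 mm.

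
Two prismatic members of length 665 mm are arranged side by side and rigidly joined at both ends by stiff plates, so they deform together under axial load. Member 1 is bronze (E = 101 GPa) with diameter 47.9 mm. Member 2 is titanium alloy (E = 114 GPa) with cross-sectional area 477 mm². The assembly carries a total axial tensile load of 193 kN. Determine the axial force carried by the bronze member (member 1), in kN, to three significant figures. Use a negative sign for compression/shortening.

149 kN

A_1 = 1802 mm².
Equal strain + equilibrium ⇒ each member carries load in proportion to AE: A₁E₁ = 182000000 N, A₂E₂ = 54380000 N, ΣAE = 236400000 N.
F₁ = P·A₁E₁/ΣAE = 193000·182000000/236400000 = 148600 N.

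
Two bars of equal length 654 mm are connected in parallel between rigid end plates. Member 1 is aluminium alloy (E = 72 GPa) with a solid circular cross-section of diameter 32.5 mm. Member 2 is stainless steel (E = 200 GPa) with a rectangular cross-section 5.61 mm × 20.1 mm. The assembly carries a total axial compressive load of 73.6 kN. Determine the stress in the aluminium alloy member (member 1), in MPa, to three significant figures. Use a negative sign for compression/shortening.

-64.4 MPa

A_1 = 829.6 mm².
A_2 = 112.8 mm².
Equal strain + equilibrium ⇒ each member carries load in proportion to AE: A₁E₁ = 59730000 N, A₂E₂ = 22550000 N, ΣAE = 82280000 N.
σ₁ = P·E₁/ΣAE = -73600·72000/82280000 = -64.4 MPa.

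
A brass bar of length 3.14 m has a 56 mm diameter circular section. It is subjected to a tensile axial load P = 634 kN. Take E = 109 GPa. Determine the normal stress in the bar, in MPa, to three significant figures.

A = 2463 mm².
σ = N/A = 634000/2463 = 257.4 MPa.

257 MPa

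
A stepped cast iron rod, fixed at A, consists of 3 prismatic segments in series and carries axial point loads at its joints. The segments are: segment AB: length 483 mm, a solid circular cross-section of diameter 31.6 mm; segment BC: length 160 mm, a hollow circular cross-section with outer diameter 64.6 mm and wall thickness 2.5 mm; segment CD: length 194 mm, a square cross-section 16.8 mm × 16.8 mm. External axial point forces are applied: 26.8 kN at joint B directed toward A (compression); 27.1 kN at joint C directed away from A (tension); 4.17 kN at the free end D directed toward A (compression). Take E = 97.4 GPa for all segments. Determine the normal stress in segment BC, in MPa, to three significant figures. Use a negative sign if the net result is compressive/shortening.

Internal axial forces (sectioning from the free end, tension +): N_CD = -4.17 kN, N_BC = 22.93 kN, N_AB = -3.87 kN.
A_BC = 487.7 mm².
σ_BC = N_BC/A_BC = 22930/487.7 = 47.01 MPa.

47.0 MPa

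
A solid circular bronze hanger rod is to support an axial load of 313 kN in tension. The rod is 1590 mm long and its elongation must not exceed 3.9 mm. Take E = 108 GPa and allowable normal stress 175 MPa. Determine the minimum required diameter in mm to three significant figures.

47.7 mm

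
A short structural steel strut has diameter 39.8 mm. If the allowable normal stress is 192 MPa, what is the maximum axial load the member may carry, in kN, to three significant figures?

A = 1244 mm².
P_max = σ_allow · A = 192 · 1244 = 238900 N = 238.9 kN.

239 kN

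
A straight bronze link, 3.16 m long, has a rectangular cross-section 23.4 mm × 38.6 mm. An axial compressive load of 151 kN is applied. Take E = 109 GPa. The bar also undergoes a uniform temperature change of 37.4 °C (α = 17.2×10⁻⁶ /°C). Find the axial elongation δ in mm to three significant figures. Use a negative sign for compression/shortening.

A = 903.2 mm².
δ_mech = NL/(AE) = -151000·3160/(903.2·109000) = -4.847 mm.
δ_thermal = αLΔT = 17.2e-6·3160·37.4 = 2.033 mm.
δ = δ_mech + δ_thermal = -2.814 mm.

-2.81 mm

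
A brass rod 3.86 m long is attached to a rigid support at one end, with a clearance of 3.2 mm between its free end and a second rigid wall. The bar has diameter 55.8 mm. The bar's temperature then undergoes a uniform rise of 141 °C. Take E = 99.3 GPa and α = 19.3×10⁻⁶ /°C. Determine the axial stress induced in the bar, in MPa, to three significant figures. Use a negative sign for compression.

Free thermal expansion αLΔT = 19.3e-6 · 3860 · 141 = 10.5 mm.
The walls engage after the gap closes; constrained expansion = 10.5 − 3.2 = 7.304 mm.
The walls impose strain ε = −(7.304)/3860 = -1.8923e-03; σ = Eε = 99300 · -1.8923e-03 = -187.9 MPa.

-188 MPa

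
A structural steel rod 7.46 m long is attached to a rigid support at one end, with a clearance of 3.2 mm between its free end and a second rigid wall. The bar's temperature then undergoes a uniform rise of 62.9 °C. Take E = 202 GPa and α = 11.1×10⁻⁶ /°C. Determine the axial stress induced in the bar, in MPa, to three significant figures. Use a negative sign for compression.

-54.4 MPa

Free thermal expansion αLΔT = 11.1e-6 · 7460 · 62.9 = 5.208 mm.
The walls engage after the gap closes; constrained expansion = 5.208 − 3.2 = 2.008 mm.
The walls impose strain ε = −(2.008)/7460 = -2.6924e-04; σ = Eε = 202000 · -2.6924e-04 = -54.39 MPa.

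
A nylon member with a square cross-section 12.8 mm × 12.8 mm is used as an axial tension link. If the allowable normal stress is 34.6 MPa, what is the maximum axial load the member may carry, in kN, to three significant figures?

5.67 kN

A = 163.8 mm².
P_max = σ_allow · A = 34.6 · 163.8 = 5669 N = 5.669 kN.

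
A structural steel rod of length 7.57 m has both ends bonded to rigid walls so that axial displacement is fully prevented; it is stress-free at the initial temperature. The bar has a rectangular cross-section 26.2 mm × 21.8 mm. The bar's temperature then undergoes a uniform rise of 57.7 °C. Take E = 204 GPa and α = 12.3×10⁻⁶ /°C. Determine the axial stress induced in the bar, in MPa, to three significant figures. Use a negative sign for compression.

-145 MPa

Free thermal expansion αLΔT = 12.3e-6 · 7570 · 57.7 = 5.373 mm.
The walls impose strain ε = −(5.373)/7570 = -7.0971e-04; σ = Eε = 204000 · -7.0971e-04 = -144.8 MPa.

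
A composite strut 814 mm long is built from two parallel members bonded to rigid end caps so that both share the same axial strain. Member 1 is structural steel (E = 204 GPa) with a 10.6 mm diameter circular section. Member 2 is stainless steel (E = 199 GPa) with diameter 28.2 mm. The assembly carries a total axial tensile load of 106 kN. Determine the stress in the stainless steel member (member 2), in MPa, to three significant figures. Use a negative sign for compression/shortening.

A_1 = 88.25 mm².
A_2 = 624.6 mm².
Equal strain + equilibrium ⇒ each member carries load in proportion to AE: A₁E₁ = 18000000 N, A₂E₂ = 124300000 N, ΣAE = 142300000 N.
σ₂ = P·E₂/ΣAE = 106000·199000/142300000 = 148.2 MPa.

148 MPa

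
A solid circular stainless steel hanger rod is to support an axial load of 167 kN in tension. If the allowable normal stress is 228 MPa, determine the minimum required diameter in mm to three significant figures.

Required area A ≥ P/σ_allow = 167000/228 = 732.5 mm².
For a solid circular section, d ≥ √(4A/π) = 30.54 mm.

30.5 mm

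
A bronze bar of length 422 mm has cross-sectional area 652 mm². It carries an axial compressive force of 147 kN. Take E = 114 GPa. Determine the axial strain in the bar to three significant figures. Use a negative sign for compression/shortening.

-0.00198

σ = N/A = -225.5 MPa; ε = σ/E = -225.5/114000 = -1.978e-03.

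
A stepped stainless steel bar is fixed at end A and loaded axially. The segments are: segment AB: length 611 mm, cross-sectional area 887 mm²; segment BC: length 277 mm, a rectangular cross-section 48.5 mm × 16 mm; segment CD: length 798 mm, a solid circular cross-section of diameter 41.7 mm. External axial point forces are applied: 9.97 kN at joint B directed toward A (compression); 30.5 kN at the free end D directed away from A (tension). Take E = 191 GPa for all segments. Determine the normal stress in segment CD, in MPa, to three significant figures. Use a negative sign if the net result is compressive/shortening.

Internal axial forces (sectioning from the free end, tension +): N_CD = 30.5 kN, N_BC = 30.5 kN, N_AB = 20.53 kN.
A_CD = 1366 mm².
σ_CD = N_CD/A_CD = 30500/1366 = 22.33 MPa.

22.3 MPa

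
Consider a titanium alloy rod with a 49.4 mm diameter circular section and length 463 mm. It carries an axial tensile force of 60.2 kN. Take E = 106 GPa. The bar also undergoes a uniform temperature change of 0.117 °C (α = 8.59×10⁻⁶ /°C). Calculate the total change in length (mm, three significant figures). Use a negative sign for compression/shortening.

0.138 mm

A = 1917 mm².
δ_mech = NL/(AE) = 60200·463/(1917·106000) = 0.1372 mm.
δ_thermal = αLΔT = 8.59e-6·463·0.117 = 0.0004653 mm.
δ = δ_mech + δ_thermal = 0.1377 mm.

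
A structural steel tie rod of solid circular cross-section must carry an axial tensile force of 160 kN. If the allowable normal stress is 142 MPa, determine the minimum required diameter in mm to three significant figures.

Required area A ≥ P/σ_allow = 160000/142 = 1127 mm².
For a solid circular section, d ≥ √(4A/π) = 37.88 mm.

37.9 mm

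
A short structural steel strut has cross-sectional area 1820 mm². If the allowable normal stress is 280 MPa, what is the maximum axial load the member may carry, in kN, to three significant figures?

510 kN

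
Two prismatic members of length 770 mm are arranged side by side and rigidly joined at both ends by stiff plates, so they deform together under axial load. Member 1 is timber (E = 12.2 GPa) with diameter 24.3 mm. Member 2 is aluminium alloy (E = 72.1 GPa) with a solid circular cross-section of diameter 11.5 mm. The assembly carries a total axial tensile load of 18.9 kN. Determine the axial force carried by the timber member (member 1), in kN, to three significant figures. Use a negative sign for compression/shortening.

8.13 kN

A_1 = 463.8 mm².
A_2 = 103.9 mm².
Equal strain + equilibrium ⇒ each member carries load in proportion to AE: A₁E₁ = 5658000 N, A₂E₂ = 7489000 N, ΣAE = 13150000 N.
F₁ = P·A₁E₁/ΣAE = 18900·5658000/13150000 = 8134 N.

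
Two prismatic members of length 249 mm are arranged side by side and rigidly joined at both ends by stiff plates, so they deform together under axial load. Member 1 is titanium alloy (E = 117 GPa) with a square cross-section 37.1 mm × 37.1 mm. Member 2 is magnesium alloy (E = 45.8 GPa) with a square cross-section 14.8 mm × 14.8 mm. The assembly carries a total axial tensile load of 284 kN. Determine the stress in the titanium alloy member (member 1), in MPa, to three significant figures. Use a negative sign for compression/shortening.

194 MPa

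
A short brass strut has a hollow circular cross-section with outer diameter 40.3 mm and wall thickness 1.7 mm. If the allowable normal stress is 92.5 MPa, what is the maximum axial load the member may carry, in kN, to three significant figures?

A = 206.2 mm².
P_max = σ_allow · A = 92.5 · 206.2 = 19070 N = 19.07 kN.

19.1 kN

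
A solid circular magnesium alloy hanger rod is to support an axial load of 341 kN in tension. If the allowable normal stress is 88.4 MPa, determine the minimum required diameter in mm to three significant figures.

Required area A ≥ P/σ_allow = 341000/88.4 = 3857 mm².
For a solid circular section, d ≥ √(4A/π) = 70.08 mm.

70.1 mm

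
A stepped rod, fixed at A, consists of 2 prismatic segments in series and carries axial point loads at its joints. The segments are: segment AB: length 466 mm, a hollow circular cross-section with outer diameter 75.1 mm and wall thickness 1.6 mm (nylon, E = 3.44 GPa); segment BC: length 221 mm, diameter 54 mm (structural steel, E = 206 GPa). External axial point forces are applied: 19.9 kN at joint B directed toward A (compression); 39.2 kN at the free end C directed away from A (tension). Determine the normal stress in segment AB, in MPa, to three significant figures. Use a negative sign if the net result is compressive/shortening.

Internal axial forces (sectioning from the free end, tension +): N_BC = 39.2 kN, N_AB = 19.3 kN.
A_AB = 369.5 mm².
σ_AB = N_AB/A_AB = 19300/369.5 = 52.24 MPa.

52.2 MPa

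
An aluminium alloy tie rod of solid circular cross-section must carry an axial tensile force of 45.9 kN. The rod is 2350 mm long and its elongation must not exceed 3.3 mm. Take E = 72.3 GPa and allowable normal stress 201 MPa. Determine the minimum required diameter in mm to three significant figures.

24.0 mm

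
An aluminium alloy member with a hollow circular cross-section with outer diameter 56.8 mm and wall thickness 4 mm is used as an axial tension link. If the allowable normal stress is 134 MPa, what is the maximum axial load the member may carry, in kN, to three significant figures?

A = 663.5 mm².
P_max = σ_allow · A = 134 · 663.5 = 88910 N = 88.91 kN.

88.9 kN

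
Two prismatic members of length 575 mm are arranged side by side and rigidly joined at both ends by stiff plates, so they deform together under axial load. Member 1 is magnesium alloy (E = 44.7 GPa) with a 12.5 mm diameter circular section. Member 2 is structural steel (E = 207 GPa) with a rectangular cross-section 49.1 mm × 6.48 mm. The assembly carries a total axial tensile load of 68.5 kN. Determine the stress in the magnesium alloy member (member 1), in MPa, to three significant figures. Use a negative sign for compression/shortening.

42.9 MPa

A_1 = 122.7 mm².
A_2 = 318.2 mm².
Equal strain + equilibrium ⇒ each member carries load in proportion to AE: A₁E₁ = 5486000 N, A₂E₂ = 65860000 N, ΣAE = 71350000 N.
σ₁ = P·E₁/ΣAE = 68500·44700/71350000 = 42.92 MPa.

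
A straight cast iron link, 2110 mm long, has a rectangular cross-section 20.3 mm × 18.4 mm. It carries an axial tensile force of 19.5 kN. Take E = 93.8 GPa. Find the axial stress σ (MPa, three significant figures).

52.2 MPa

A = 373.5 mm².
σ = N/A = 19500/373.5 = 52.21 MPa.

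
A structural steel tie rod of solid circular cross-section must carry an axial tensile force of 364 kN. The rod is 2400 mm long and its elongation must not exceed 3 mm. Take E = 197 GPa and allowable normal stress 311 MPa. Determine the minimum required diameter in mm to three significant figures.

Required area A ≥ P/σ_allow = 364000/311 = 1170 mm².
For a solid circular section, d ≥ √(4A/π) = 38.6 mm.
Elongation limit: A ≥ PL/(Eδ_allow) = 364000·2400/(197000·3) = 1478 mm² ⇒ d ≥ 43.38 mm.
The elongation limit governs.

43.4 mm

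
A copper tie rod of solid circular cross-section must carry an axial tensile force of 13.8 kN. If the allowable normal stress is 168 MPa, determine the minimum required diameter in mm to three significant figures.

10.2 mm

Required area A ≥ P/σ_allow = 13800/168 = 82.14 mm².
For a solid circular section, d ≥ √(4A/π) = 10.23 mm.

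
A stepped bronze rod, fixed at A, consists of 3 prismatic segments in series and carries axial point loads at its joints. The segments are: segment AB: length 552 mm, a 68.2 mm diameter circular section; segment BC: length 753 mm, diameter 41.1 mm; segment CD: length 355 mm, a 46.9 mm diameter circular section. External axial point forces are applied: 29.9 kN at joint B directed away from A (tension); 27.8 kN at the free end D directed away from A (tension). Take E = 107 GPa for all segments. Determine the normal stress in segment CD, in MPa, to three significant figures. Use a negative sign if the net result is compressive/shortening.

16.1 MPa

Internal axial forces (sectioning from the free end, tension +): N_CD = 27.8 kN, N_BC = 27.8 kN, N_AB = 57.7 kN.
A_CD = 1728 mm².
σ_CD = N_CD/A_CD = 27800/1728 = 16.09 MPa.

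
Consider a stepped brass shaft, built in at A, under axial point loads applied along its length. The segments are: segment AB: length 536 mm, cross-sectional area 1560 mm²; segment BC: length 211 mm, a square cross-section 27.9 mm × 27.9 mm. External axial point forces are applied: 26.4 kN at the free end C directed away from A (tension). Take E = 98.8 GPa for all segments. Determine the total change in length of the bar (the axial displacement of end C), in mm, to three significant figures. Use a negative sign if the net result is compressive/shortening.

Internal axial forces (sectioning from the free end, tension +): N_BC = 26.4 kN, N_AB = 26.4 kN.
A_BC = 778.4 mm².
δ_AB = 26400·536/(1560·98800) = 0.09181 mm
δ_BC = 26400·211/(778.4·98800) = 0.07243 mm
δ = Σδ_i = 0.1642 mm.

0.164 mm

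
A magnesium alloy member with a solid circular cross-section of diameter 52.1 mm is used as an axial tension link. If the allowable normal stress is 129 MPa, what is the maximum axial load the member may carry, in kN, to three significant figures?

A = 2132 mm².
P_max = σ_allow · A = 129 · 2132 = 275000 N = 275 kN.

275 kN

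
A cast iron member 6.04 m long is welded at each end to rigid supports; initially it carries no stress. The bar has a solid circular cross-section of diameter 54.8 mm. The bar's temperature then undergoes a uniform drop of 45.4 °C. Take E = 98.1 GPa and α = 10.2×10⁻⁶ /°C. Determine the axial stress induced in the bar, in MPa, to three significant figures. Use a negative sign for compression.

45.4 MPa

Free thermal expansion αLΔT = 10.2e-6 · 6040 · -45.4 = -2.797 mm.
The walls impose strain ε = −(-2.797)/6040 = 4.6308e-04; σ = Eε = 98100 · 4.6308e-04 = 45.43 MPa.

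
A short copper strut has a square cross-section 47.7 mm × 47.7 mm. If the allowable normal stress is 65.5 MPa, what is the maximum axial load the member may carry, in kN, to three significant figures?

149 kN

A = 2275 mm².
P_max = σ_allow · A = 65.5 · 2275 = 149000 N = 149 kN.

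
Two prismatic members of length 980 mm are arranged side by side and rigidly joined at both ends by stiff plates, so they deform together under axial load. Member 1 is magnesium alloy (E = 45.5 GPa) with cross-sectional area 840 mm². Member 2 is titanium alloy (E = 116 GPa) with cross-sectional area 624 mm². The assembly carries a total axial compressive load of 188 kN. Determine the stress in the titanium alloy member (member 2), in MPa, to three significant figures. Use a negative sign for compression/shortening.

Equal strain + equilibrium ⇒ each member carries load in proportion to AE: A₁E₁ = 38220000 N, A₂E₂ = 72380000 N, ΣAE = 110600000 N.
σ₂ = P·E₂/ΣAE = -188000·116000/110600000 = -197.2 MPa.

-197 MPa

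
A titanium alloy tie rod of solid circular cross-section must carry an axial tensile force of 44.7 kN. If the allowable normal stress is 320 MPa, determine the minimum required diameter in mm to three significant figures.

13.3 mm

Required area A ≥ P/σ_allow = 44700/320 = 139.7 mm².
For a solid circular section, d ≥ √(4A/π) = 13.34 mm.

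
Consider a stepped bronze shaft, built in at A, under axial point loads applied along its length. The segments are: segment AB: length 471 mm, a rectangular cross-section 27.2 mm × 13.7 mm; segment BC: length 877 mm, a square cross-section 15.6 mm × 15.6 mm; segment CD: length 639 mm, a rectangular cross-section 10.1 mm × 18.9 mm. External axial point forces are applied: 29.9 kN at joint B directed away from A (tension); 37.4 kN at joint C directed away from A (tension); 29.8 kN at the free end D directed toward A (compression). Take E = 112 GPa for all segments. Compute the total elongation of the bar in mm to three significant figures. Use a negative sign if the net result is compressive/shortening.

Internal axial forces (sectioning from the free end, tension +): N_CD = -29.8 kN, N_BC = 7.6 kN, N_AB = 37.5 kN.
A_AB = 372.6 mm².
A_BC = 243.4 mm².
A_CD = 190.9 mm².
δ_AB = 37500·471/(372.6·112000) = 0.4232 mm
δ_BC = 7600·877/(243.4·112000) = 0.2445 mm
δ_CD = -29800·639/(190.9·112000) = -0.8907 mm
δ = Σδ_i = -0.2229 mm.

-0.223 mm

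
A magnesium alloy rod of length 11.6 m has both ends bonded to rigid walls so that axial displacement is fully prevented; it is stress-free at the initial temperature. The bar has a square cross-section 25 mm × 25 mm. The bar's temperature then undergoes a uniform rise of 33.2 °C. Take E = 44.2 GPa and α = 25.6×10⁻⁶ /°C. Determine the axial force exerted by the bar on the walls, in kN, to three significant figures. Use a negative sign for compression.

Free thermal expansion αLΔT = 25.6e-6 · 11600 · 33.2 = 9.859 mm.
The walls impose strain ε = −(9.859)/11600 = -8.4992e-04; σ = Eε = 44200 · -8.4992e-04 = -37.57 MPa.
Wall reaction R = σ·A = -37.57·625 = -23480 N = -23.48 kN.

-23.5 kN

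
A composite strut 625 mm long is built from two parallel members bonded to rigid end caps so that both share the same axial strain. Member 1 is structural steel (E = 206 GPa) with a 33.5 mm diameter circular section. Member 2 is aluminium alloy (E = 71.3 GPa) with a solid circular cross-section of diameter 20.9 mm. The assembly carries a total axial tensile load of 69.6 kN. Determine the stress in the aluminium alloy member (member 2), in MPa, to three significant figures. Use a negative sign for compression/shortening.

A_1 = 881.4 mm².
A_2 = 343.1 mm².
Equal strain + equilibrium ⇒ each member carries load in proportion to AE: A₁E₁ = 181600000 N, A₂E₂ = 24460000 N, ΣAE = 206000000 N.
σ₂ = P·E₂/ΣAE = 69600·71300/206000000 = 24.09 MPa.

24.1 MPa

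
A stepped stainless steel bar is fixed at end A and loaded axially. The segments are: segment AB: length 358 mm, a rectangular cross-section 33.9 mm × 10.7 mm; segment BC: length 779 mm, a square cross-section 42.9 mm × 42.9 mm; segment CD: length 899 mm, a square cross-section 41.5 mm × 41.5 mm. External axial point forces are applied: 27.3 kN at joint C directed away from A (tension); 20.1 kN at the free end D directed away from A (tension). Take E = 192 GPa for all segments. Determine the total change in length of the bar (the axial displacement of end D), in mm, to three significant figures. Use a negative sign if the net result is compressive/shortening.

0.403 mm

Internal axial forces (sectioning from the free end, tension +): N_CD = 20.1 kN, N_BC = 47.4 kN, N_AB = 47.4 kN.
A_AB = 362.7 mm².
A_BC = 1840 mm².
A_CD = 1722 mm².
δ_AB = 47400·358/(362.7·192000) = 0.2437 mm
δ_BC = 47400·779/(1840·192000) = 0.1045 mm
δ_CD = 20100·899/(1722·192000) = 0.05465 mm
δ = Σδ_i = 0.4028 mm.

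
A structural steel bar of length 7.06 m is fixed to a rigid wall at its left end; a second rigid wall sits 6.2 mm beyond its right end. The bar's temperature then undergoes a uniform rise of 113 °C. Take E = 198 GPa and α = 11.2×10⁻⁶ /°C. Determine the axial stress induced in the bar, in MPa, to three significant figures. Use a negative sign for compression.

Free thermal expansion αLΔT = 11.2e-6 · 7060 · 113 = 8.935 mm.
The walls engage after the gap closes; constrained expansion = 8.935 − 6.2 = 2.735 mm.
The walls impose strain ε = −(2.735)/7060 = -3.8741e-04; σ = Eε = 198000 · -3.8741e-04 = -76.71 MPa.

-76.7 MPa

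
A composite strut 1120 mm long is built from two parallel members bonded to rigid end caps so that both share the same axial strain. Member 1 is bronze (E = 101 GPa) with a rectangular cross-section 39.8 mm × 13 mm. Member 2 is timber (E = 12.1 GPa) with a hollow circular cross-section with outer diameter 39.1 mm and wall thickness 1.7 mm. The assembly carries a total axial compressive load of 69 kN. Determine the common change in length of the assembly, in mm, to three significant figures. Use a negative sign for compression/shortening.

-1.41 mm

A_1 = 517.4 mm².
A_2 = 199.7 mm².
Equal strain + equilibrium ⇒ each member carries load in proportion to AE: A₁E₁ = 52260000 N, A₂E₂ = 2417000 N, ΣAE = 54670000 N.
δ = PL/ΣAE = -69000·1120/54670000 = -1.413 mm.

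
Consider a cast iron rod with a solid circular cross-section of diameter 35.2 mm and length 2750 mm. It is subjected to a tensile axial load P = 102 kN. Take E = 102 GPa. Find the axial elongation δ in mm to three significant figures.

2.83 mm

A = 973.1 mm².
δ_mech = NL/(AE) = 102000·2750/(973.1·102000) = 2.826 mm.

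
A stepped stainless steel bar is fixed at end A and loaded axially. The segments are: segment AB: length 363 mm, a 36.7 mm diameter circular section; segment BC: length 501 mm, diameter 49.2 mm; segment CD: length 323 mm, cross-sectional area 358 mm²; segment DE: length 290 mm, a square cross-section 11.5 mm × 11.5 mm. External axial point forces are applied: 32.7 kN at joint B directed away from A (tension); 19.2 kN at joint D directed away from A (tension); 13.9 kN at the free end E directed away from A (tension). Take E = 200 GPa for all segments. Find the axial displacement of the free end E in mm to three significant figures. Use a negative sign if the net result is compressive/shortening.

Internal axial forces (sectioning from the free end, tension +): N_DE = 13.9 kN, N_CD = 33.1 kN, N_BC = 33.1 kN, N_AB = 65.8 kN.
A_AB = 1058 mm².
A_BC = 1901 mm².
A_DE = 132.2 mm².
δ_AB = 65800·363/(1058·200000) = 0.1129 mm
δ_BC = 33100·501/(1901·200000) = 0.04361 mm
δ_CD = 33100·323/(358·200000) = 0.1493 mm
δ_DE = 13900·290/(132.2·200000) = 0.1524 mm
δ = Σδ_i = 0.4582 mm.

0.458 mm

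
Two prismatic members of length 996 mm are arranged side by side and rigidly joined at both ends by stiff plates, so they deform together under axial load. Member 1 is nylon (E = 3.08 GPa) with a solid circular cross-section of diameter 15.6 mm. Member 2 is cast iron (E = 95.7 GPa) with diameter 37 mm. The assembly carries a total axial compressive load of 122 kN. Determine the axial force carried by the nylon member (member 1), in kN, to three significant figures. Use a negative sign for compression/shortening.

-0.694 kN

A_1 = 191.1 mm².
A_2 = 1075 mm².
Equal strain + equilibrium ⇒ each member carries load in proportion to AE: A₁E₁ = 588700 N, A₂E₂ = 102900000 N, ΣAE = 103500000 N.
F₁ = P·A₁E₁/ΣAE = -122000·588700/103500000 = -694 N.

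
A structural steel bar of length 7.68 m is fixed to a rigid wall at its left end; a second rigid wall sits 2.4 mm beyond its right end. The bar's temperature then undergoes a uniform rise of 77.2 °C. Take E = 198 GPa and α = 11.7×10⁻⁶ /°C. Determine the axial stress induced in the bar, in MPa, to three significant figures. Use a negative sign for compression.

Free thermal expansion αLΔT = 11.7e-6 · 7680 · 77.2 = 6.937 mm.
The walls engage after the gap closes; constrained expansion = 6.937 − 2.4 = 4.537 mm.
The walls impose strain ε = −(4.537)/7680 = -5.9074e-04; σ = Eε = 198000 · -5.9074e-04 = -117 MPa.

-117 MPa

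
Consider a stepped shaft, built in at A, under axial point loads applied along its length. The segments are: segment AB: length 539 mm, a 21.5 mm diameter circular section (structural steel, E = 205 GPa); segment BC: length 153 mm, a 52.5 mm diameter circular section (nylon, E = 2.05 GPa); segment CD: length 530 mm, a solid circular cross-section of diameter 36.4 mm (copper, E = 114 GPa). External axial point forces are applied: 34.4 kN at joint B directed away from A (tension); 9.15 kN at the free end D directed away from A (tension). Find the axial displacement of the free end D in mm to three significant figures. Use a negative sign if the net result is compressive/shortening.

Internal axial forces (sectioning from the free end, tension +): N_CD = 9.15 kN, N_BC = 9.15 kN, N_AB = 43.55 kN.
A_AB = 363.1 mm².
A_BC = 2165 mm².
A_CD = 1041 mm².
δ_AB = 43550·539/(363.1·205000) = 0.3154 mm
δ_BC = 9150·153/(2165·2050) = 0.3155 mm
δ_CD = 9150·530/(1041·114000) = 0.04088 mm
δ = Σδ_i = 0.6717 mm.

0.672 mm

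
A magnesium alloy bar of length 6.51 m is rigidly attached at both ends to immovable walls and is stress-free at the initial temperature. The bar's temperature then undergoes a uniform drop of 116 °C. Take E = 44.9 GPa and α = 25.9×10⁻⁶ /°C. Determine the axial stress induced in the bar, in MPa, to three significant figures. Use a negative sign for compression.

Free thermal expansion αLΔT = 25.9e-6 · 6510 · -116 = -19.56 mm.
The walls impose strain ε = −(-19.56)/6510 = 3.0044e-03; σ = Eε = 44900 · 3.0044e-03 = 134.9 MPa.

135 MPa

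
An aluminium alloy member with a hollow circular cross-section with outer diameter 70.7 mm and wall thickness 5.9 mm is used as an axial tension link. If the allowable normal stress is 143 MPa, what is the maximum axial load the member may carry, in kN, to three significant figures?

A = 1201 mm².
P_max = σ_allow · A = 143 · 1201 = 171800 N = 171.8 kN.

172 kN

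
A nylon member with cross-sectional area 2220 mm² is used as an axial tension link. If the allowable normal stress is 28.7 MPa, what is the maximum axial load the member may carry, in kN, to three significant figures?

P_max = σ_allow · A = 28.7 · 2220 = 63710 N = 63.71 kN.

63.7 kN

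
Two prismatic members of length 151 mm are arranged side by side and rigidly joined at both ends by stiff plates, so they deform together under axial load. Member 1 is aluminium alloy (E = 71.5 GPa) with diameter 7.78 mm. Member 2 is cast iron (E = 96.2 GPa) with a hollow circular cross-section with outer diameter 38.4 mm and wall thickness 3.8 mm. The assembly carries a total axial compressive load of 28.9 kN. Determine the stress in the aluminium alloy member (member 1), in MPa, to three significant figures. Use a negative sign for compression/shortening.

-47.9 MPa

A_1 = 47.54 mm².
A_2 = 413.1 mm².
Equal strain + equilibrium ⇒ each member carries load in proportion to AE: A₁E₁ = 3399000 N, A₂E₂ = 39740000 N, ΣAE = 43140000 N.
σ₁ = P·E₁/ΣAE = -28900·71500/43140000 = -47.9 MPa.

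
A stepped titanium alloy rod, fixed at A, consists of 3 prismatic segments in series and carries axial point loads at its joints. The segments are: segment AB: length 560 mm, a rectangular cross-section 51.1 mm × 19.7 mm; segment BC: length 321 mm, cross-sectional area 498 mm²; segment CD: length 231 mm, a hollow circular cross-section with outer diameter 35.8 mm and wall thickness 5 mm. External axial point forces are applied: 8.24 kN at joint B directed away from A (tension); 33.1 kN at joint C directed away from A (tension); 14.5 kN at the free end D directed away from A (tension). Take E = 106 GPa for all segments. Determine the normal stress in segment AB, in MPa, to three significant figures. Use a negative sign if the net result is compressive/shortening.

Internal axial forces (sectioning from the free end, tension +): N_CD = 14.5 kN, N_BC = 47.6 kN, N_AB = 55.84 kN.
A_AB = 1007 mm².
σ_AB = N_AB/A_AB = 55840/1007 = 55.47 MPa.

55.5 MPa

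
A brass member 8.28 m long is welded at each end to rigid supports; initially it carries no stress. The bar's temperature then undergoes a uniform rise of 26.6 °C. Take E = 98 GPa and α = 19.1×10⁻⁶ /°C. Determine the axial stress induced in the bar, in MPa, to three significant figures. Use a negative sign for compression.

-49.8 MPa

Free thermal expansion αLΔT = 19.1e-6 · 8280 · 26.6 = 4.207 mm.
The walls impose strain ε = −(4.207)/8280 = -5.0806e-04; σ = Eε = 98000 · -5.0806e-04 = -49.79 MPa.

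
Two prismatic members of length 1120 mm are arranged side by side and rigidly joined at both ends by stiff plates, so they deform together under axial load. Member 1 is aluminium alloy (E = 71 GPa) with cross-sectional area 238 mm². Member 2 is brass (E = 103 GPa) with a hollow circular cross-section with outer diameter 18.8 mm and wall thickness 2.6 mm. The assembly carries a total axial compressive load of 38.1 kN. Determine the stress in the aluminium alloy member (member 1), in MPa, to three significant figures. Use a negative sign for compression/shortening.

-88.6 MPa

A_2 = 132.3 mm².
Equal strain + equilibrium ⇒ each member carries load in proportion to AE: A₁E₁ = 16900000 N, A₂E₂ = 13630000 N, ΣAE = 30530000 N.
σ₁ = P·E₁/ΣAE = -38100·71000/30530000 = -88.61 MPa.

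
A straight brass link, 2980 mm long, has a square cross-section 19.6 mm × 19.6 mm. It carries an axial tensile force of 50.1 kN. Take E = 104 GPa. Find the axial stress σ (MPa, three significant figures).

130 MPa

A = 384.2 mm².
σ = N/A = 50100/384.2 = 130.4 MPa.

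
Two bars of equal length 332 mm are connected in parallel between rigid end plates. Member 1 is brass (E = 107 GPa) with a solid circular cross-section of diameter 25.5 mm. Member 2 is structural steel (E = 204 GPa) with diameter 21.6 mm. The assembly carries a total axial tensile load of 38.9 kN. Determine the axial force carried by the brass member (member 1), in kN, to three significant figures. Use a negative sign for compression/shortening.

16.4 kN

A_1 = 510.7 mm².
A_2 = 366.4 mm².
Equal strain + equilibrium ⇒ each member carries load in proportion to AE: A₁E₁ = 54650000 N, A₂E₂ = 74750000 N, ΣAE = 129400000 N.
F₁ = P·A₁E₁/ΣAE = 38900·54650000/129400000 = 16430 N.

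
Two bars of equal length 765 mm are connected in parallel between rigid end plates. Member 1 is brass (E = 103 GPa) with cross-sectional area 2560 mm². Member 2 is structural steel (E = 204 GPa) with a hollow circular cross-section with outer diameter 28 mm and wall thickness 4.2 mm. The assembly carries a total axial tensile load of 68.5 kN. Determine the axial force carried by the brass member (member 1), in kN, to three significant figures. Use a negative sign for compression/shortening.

55.1 kN

A_2 = 314 mm².
Equal strain + equilibrium ⇒ each member carries load in proportion to AE: A₁E₁ = 263700000 N, A₂E₂ = 64060000 N, ΣAE = 327700000 N.
F₁ = P·A₁E₁/ΣAE = 68500·263700000/327700000 = 55110 N.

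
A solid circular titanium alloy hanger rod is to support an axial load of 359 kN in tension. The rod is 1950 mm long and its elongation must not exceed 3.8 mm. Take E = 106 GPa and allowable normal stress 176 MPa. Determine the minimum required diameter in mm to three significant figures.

Required area A ≥ P/σ_allow = 359000/176 = 2040 mm².
For a solid circular section, d ≥ √(4A/π) = 50.96 mm.
Elongation limit: A ≥ PL/(Eδ_allow) = 359000·1950/(106000·3.8) = 1738 mm² ⇒ d ≥ 47.04 mm.
The stress limit governs.

51.0 mm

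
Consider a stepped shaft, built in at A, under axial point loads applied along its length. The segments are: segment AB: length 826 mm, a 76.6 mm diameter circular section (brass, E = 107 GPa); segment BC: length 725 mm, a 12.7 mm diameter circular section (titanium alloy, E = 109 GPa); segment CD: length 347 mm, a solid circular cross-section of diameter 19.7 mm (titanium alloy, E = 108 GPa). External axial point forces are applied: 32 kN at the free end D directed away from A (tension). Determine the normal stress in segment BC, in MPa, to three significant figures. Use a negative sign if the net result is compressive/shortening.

253 MPa

Internal axial forces (sectioning from the free end, tension +): N_CD = 32 kN, N_BC = 32 kN, N_AB = 32 kN.
A_BC = 126.7 mm².
σ_BC = N_BC/A_BC = 32000/126.7 = 252.6 MPa.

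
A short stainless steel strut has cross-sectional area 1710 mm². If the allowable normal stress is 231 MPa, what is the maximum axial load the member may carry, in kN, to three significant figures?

395 kN

P_max = σ_allow · A = 231 · 1710 = 395000 N = 395 kN.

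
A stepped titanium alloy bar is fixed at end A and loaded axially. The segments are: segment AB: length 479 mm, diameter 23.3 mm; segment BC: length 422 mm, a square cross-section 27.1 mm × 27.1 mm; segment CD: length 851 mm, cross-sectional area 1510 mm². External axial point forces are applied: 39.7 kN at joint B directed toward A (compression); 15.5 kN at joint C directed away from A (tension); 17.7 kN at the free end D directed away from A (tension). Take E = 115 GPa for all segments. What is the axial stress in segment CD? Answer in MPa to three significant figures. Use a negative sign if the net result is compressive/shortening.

11.7 MPa

Internal axial forces (sectioning from the free end, tension +): N_CD = 17.7 kN, N_BC = 33.2 kN, N_AB = -6.5 kN.
σ_CD = N_CD/A_CD = 17700/1510 = 11.72 MPa.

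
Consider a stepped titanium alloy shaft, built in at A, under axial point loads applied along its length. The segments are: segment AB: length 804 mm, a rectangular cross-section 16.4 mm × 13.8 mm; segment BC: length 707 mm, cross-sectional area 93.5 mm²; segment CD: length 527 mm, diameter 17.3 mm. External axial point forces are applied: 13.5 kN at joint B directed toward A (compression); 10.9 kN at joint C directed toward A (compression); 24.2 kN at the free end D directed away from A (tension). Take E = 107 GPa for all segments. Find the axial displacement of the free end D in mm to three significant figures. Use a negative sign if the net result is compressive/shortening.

1.44 mm

Internal axial forces (sectioning from the free end, tension +): N_CD = 24.2 kN, N_BC = 13.3 kN, N_AB = -0.2 kN.
A_AB = 226.3 mm².
A_CD = 235.1 mm².
δ_AB = -200·804/(226.3·107000) = -0.00664 mm
δ_BC = 13300·707/(93.5·107000) = 0.9399 mm
δ_CD = 24200·527/(235.1·107000) = 0.5071 mm
δ = Σδ_i = 1.44 mm.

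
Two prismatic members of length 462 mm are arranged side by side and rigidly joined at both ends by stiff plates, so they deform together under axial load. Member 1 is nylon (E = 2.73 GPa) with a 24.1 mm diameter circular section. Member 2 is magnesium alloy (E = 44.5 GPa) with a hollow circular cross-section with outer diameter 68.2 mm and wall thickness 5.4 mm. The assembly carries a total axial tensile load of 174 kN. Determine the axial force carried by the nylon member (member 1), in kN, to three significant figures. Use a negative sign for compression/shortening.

4.45 kN

A_1 = 456.2 mm².
A_2 = 1065 mm².
Equal strain + equilibrium ⇒ each member carries load in proportion to AE: A₁E₁ = 1245000 N, A₂E₂ = 47410000 N, ΣAE = 48650000 N.
F₁ = P·A₁E₁/ΣAE = 174000·1245000/48650000 = 4454 N.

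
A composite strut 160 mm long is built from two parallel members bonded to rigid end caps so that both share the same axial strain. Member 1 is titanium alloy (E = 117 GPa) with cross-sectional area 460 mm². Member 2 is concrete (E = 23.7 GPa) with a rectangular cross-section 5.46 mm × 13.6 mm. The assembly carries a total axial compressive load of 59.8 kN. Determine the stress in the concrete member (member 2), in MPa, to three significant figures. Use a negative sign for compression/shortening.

-25.5 MPa

A_2 = 74.26 mm².
Equal strain + equilibrium ⇒ each member carries load in proportion to AE: A₁E₁ = 53820000 N, A₂E₂ = 1760000 N, ΣAE = 55580000 N.
σ₂ = P·E₂/ΣAE = -59800·23700/55580000 = -25.5 MPa.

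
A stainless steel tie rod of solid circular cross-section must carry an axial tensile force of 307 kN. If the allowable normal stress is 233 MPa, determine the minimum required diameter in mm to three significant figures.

41.0 mm

Required area A ≥ P/σ_allow = 307000/233 = 1318 mm².
For a solid circular section, d ≥ √(4A/π) = 40.96 mm.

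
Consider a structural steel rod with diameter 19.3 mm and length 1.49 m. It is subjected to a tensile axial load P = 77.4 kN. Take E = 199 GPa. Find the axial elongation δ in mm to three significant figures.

A = 292.6 mm².
δ_mech = NL/(AE) = 77400·1490/(292.6·199000) = 1.981 mm.

1.98 mm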